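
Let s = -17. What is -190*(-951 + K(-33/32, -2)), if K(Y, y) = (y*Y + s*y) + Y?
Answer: 2784545/16 ≈ 1.7403e+5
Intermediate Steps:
K(Y, y) = Y - 17*y + Y*y (K(Y, y) = (y*Y - 17*y) + Y = (Y*y - 17*y) + Y = (-17*y + Y*y) + Y = Y - 17*y + Y*y)
-190*(-951 + K(-33/32, -2)) = -190*(-951 + (-33/32 - 17*(-2) - 33/32*(-2))) = -190*(-951 + (-33*1/32 + 34 - 33*1/32*(-2))) = -190*(-951 + (-33/32 + 34 - 33/32*(-2))) = -190*(-951 + (-33/32 + 34 + 33/16)) = -190*(-951 + 1121/32) = -190*(-29311/32) = 2784545/16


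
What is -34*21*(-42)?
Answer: 29988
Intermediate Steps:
-34*21*(-42) = -714*(-42) = 29988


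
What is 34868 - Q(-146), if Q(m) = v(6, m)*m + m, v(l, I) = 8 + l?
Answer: 37058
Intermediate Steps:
Q(m) = 15*m (Q(m) = (8 + 6)*m + m = 14*m + m = 15*m)
34868 - Q(-146) = 34868 - 15*(-146) = 34868 - 1*(-2190) = 34868 + 2190 = 37058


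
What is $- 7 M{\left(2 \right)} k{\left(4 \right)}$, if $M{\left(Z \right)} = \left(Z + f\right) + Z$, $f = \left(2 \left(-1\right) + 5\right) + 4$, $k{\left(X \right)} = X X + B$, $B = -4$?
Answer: $-924$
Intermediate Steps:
$k{\left(X \right)} = -4 + X^{2}$ ($k{\left(X \right)} = X X - 4 = X^{2} - 4 = -4 + X^{2}$)
$f = 7$ ($f = \left(-2 + 5\right) + 4 = 3 + 4 = 7$)
$M{\left(Z \right)} = 7 + 2 Z$ ($M{\left(Z \right)} = \left(Z + 7\right) + Z = \left(7 + Z\right) + Z = 7 + 2 Z$)
$- 7 M{\left(2 \right)} k{\left(4 \right)} = - 7 \left(7 + 2 \cdot 2\right) \left(-4 + 4^{2}\right) = - 7 \left(7 + 4\right) \left(-4 + 16\right) = \left(-7\right) 11 \cdot 12 = \left(-77\right) 12 = -924$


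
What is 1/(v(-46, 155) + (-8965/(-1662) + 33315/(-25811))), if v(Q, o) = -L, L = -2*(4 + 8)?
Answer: 42897882/1205575253 ≈ 0.035583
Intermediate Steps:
L = -24 (L = -2*12 = -24)
v(Q, o) = 24 (v(Q, o) = -1*(-24) = 24)
1/(v(-46, 155) + (-8965/(-1662) + 33315/(-25811))) = 1/(24 + (-8965/(-1662) + 33315/(-25811))) = 1/(24 + (-8965*(-1/1662) + 33315*(-1/25811))) = 1/(24 + (8965/1662 - 33315/25811)) = 1/(24 + 176026085/42897882) = 1/(1205575253/42897882) = 42897882/1205575253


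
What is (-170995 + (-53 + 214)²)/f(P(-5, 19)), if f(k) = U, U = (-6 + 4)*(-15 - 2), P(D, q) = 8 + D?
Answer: -72537/17 ≈ -4266.9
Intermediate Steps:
U = 34 (U = -2*(-17) = 34)
f(k) = 34
(-170995 + (-53 + 214)²)/f(P(-5, 19)) = (-170995 + (-53 + 214)²)/34 = (-170995 + 161²)*(1/34) = (-170995 + 25921)*(1/34) = -145074*1/34 = -72537/17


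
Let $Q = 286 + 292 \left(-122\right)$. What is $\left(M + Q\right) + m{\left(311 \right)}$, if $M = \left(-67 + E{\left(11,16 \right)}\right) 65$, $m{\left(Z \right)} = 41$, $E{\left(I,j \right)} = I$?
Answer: $-38937$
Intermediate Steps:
$Q = -35338$ ($Q = 286 - 35624 = -35338$)
$M = -3640$ ($M = \left(-67 + 11\right) 65 = \left(-56\right) 65 = -3640$)
$\left(M + Q\right) + m{\left(311 \right)} = \left(-3640 - 35338\right) + 41 = -38978 + 41 = -38937$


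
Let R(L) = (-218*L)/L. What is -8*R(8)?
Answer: 1744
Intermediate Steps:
R(L) = -218
-8*R(8) = -8*(-218) = 1744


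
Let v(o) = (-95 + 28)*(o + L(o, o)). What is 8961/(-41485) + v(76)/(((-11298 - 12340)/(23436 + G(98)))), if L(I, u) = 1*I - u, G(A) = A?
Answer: 2485574232481/490311215 ≈ 5069.4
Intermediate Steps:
L(I, u) = I - u
v(o) = -67*o (v(o) = (-95 + 28)*(o + (o - o)) = -67*(o + 0) = -67*o)
8961/(-41485) + v(76)/(((-11298 - 12340)/(23436 + G(98)))) = 8961/(-41485) + (-67*76)/(((-11298 - 12340)/(23436 + 98))) = 8961*(-1/41485) - 5092/((-23638/23534)) = -8961/41485 - 5092/((-23638*1/23534)) = -8961/41485 - 5092/(-11819/11767) = -8961/41485 - 5092*(-11767/11819) = -8961/41485 + 59917564/11819 = 2485574232481/490311215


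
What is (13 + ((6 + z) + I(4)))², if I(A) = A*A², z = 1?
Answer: 7056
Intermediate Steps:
I(A) = A³
(13 + ((6 + z) + I(4)))² = (13 + ((6 + 1) + 4³))² = (13 + (7 + 64))² = (13 + 71)² = 84² = 7056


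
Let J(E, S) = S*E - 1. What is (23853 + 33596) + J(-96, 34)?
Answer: 54184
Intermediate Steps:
J(E, S) = -1 + E*S (J(E, S) = E*S - 1 = -1 + E*S)
(23853 + 33596) + J(-96, 34) = (23853 + 33596) + (-1 - 96*34) = 57449 + (-1 - 3264) = 57449 - 3265 = 54184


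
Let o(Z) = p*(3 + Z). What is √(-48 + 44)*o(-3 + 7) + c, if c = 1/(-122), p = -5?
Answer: -1/122 - 70*I ≈ -0.0081967 - 70.0*I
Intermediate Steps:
o(Z) = -15 - 5*Z (o(Z) = -5*(3 + Z) = -15 - 5*Z)
c = -1/122 ≈ -0.0081967
√(-48 + 44)*o(-3 + 7) + c = √(-48 + 44)*(-15 - 5*(-3 + 7)) - 1/122 = √(-4)*(-15 - 5*4) - 1/122 = (2*I)*(-15 - 20) - 1/122 = (2*I)*(-35) - 1/122 = -70*I - 1/122 = -1/122 - 70*I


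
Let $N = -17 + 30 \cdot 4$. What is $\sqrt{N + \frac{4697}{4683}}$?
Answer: $\frac{\sqrt{46547682}}{669} \approx 10.198$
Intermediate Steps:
$N = 103$ ($N = -17 + 120 = 103$)
$\sqrt{N + \frac{4697}{4683}} = \sqrt{103 + \frac{4697}{4683}} = \sqrt{103 + 4697 \cdot \frac{1}{4683}} = \sqrt{103 + \frac{671}{669}} = \sqrt{\frac{69578}{669}} = \frac{\sqrt{46547682}}{669}$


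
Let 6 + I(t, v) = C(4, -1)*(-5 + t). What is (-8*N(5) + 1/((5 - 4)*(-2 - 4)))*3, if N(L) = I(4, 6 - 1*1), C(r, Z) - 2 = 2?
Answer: 479/2 ≈ 239.50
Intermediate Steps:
C(r, Z) = 4 (C(r, Z) = 2 + 2 = 4)
I(t, v) = -26 + 4*t (I(t, v) = -6 + 4*(-5 + t) = -6 + (-20 + 4*t) = -26 + 4*t)
N(L) = -10 (N(L) = -26 + 4*4 = -26 + 16 = -10)
(-8*N(5) + 1/((5 - 4)*(-2 - 4)))*3 = (-8*(-10) + 1/((5 - 4)*(-2 - 4)))*3 = (80 + 1/(1*(-6)))*3 = (80 + 1/(-6))*3 = (80 - 1/6)*3 = (479/6)*3 = 479/2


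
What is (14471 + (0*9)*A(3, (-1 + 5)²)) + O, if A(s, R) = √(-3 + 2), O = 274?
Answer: 14745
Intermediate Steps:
A(s, R) = I (A(s, R) = √(-1) = I)
(14471 + (0*9)*A(3, (-1 + 5)²)) + O = (14471 + (0*9)*I) + 274 = (14471 + 0*I) + 274 = (14471 + 0) + 274 = 14471 + 274 = 14745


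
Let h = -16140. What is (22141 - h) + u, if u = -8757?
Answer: 29524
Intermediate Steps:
(22141 - h) + u = (22141 - 1*(-16140)) - 8757 = (22141 + 16140) - 8757 = 38281 - 8757 = 29524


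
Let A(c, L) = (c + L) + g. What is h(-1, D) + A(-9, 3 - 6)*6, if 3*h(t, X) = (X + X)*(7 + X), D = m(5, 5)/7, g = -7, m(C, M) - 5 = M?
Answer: -15578/147 ≈ -105.97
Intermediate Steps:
m(C, M) = 5 + M
A(c, L) = -7 + L + c (A(c, L) = (c + L) - 7 = (L + c) - 7 = -7 + L + c)
D = 10/7 (D = (5 + 5)/7 = 10*(⅐) = 10/7 ≈ 1.4286)
h(t, X) = 2*X*(7 + X)/3 (h(t, X) = ((X + X)*(7 + X))/3 = ((2*X)*(7 + X))/3 = (2*X*(7 + X))/3 = 2*X*(7 + X)/3)
h(-1, D) + A(-9, 3 - 6)*6 = (⅔)*(10/7)*(7 + 10/7) + (-7 + (3 - 6) - 9)*6 = (⅔)*(10/7)*(59/7) + (-7 - 3 - 9)*6 = 1180/147 - 19*6 = 1180/147 - 114 = -15578/147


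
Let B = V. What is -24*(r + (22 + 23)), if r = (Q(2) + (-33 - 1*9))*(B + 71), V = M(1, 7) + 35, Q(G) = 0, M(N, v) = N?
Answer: 106776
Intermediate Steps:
V = 36 (V = 1 + 35 = 36)
B = 36
r = -4494 (r = (0 + (-33 - 1*9))*(36 + 71) = (0 + (-33 - 9))*107 = (0 - 42)*107 = -42*107 = -4494)
-24*(r + (22 + 23)) = -24*(-4494 + (22 + 23)) = -24*(-4494 + 45) = -24*(-4449) = 106776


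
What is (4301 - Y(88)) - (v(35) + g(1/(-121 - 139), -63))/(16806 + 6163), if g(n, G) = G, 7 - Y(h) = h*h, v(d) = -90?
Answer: 276500975/22969 ≈ 12038.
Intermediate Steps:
Y(h) = 7 - h² (Y(h) = 7 - h*h = 7 - h²)
(4301 - Y(88)) - (v(35) + g(1/(-121 - 139), -63))/(16806 + 6163) = (4301 - (7 - 1*88²)) - (-90 - 63)/(16806 + 6163) = (4301 - (7 - 1*7744)) - (-153)/22969 = (4301 - (7 - 7744)) - (-153)/22969 = (4301 - 1*(-7737)) - 1*(-153/22969) = (4301 + 7737) + 153/22969 = 12038 + 153/22969 = 276500975/22969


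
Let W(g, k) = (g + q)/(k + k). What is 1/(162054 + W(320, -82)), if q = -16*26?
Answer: 41/6644238 ≈ 6.1708e-6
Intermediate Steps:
q = -416
W(g, k) = (-416 + g)/(2*k) (W(g, k) = (g - 416)/(k + k) = (-416 + g)/((2*k)) = (-416 + g)*(1/(2*k)) = (-416 + g)/(2*k))
1/(162054 + W(320, -82)) = 1/(162054 + (1/2)*(-416 + 320)/(-82)) = 1/(162054 + (1/2)*(-1/82)*(-96)) = 1/(162054 + 24/41) = 1/(6644238/41) = 41/6644238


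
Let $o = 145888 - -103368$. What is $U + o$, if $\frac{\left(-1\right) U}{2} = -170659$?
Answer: $590574$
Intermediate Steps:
$U = 341318$ ($U = \left(-2\right) \left(-170659\right) = 341318$)
$o = 249256$ ($o = 145888 + 103368 = 249256$)
$U + o = 341318 + 249256 = 590574$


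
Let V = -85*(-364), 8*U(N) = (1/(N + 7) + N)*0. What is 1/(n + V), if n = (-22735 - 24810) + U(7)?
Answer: -1/16605 ≈ -6.0223e-5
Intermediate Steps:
U(N) = 0 (U(N) = ((1/(N + 7) + N)*0)/8 = ((1/(7 + N) + N)*0)/8 = ((N + 1/(7 + N))*0)/8 = (⅛)*0 = 0)
V = 30940
n = -47545 (n = (-22735 - 24810) + 0 = -47545 + 0 = -47545)
1/(n + V) = 1/(-47545 + 30940) = 1/(-16605) = -1/16605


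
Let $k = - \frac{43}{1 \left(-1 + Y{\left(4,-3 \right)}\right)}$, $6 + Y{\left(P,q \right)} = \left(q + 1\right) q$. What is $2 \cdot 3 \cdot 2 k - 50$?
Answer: $466$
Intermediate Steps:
$Y{\left(P,q \right)} = -6 + q \left(1 + q\right)$ ($Y{\left(P,q \right)} = -6 + \left(q + 1\right) q = -6 + \left(1 + q\right) q = -6 + q \left(1 + q\right)$)
$k = 43$ ($k = - \frac{43}{1 \left(-1 - \left(9 - 9\right)\right)} = - \frac{43}{1 \left(-1 - 0\right)} = - \frac{43}{1 \left(-1 + 0\right)} = - \frac{43}{1 \left(-1\right)} = - \frac{43}{-1} = \left(-43\right) \left(-1\right) = 43$)
$2 \cdot 3 \cdot 2 k - 50 = 2 \cdot 3 \cdot 2 \cdot 43 - 50 = 6 \cdot 2 \cdot 43 - 50 = 12 \cdot 43 - 50 = 516 - 50 = 466$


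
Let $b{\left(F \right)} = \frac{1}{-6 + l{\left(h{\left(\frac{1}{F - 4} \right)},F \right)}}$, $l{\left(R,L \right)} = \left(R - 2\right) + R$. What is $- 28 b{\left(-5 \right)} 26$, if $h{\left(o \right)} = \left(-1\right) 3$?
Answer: $52$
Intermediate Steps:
$h{\left(o \right)} = -3$
$l{\left(R,L \right)} = -2 + 2 R$ ($l{\left(R,L \right)} = \left(-2 + R\right) + R = -2 + 2 R$)
$b{\left(F \right)} = - \frac{1}{14}$ ($b{\left(F \right)} = \frac{1}{-6 + \left(-2 + 2 \left(-3\right)\right)} = \frac{1}{-6 - 8} = \frac{1}{-14} = - \frac{1}{14}$)
$- 28 b{\left(-5 \right)} 26 = \left(-28\right) \left(- \frac{1}{14}\right) 26 = 2 \cdot 26 = 52$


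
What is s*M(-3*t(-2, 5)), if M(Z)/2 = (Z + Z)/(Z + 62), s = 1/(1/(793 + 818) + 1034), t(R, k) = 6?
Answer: -28998/18323525 ≈ -0.0015826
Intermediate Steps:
s = 1611/1665775 (s = 1/(1/1611 + 1034) = 1/(1665775/1611) = 1611/1665775 ≈ 0.00096712)
M(Z) = 4*Z/(62 + Z) (M(Z) = 2*((Z + Z)/(Z + 62)) = 2*((2*Z)/(62 + Z)) = 2*(2*Z/(62 + Z)) = 4*Z/(62 + Z))
s*M(-3*t(-2, 5)) = 1611*(4*(-3*6)/(62 - 3*6))/1665775 = 1611*(4*(-18)/(62 - 18))/1665775 = 1611*(4*(-18)/44)/1665775 = 1611*(4*(-18)*(1/44))/1665775 = (1611/1665775)*(-18/11) = -28998/18323525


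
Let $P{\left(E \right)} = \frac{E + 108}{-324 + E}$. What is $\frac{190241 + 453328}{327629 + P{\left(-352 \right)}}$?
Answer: $\frac{36254387}{18456454} \approx 1.9643$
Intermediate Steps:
$P{\left(E \right)} = \frac{108 + E}{-324 + E}$
$\frac{190241 + 453328}{327629 + P{\left(-352 \right)}} = \frac{190241 + 453328}{327629 + \frac{108 - 352}{-324 - 352}} = \frac{643569}{327629 + \frac{1}{-676} \left(-244\right)} = \frac{643569}{327629 - - \frac{61}{169}} = \frac{643569}{327629 + \frac{61}{169}} = \frac{643569}{\frac{55369362}{169}} = 643569 \cdot \frac{169}{55369362} = \frac{36254387}{18456454}$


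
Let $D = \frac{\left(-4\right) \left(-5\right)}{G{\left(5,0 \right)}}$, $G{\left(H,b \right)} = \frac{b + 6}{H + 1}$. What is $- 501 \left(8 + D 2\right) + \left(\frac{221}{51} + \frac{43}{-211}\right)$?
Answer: $- \frac{15219770}{633} \approx -24044.0$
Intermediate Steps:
$G{\left(H,b \right)} = \frac{6 + b}{1 + H}$
$D = 20$ ($D = \frac{\left(-4\right) \left(-5\right)}{\frac{1}{1 + 5} \left(6 + 0\right)} = \frac{20}{\frac{1}{6} \cdot 6} = \frac{20}{1} = 20 \cdot 1 = 20$)
$- 501 \left(8 + D 2\right) + \left(\frac{221}{51} + \frac{43}{-211}\right) = - 501 \left(8 + 20 \cdot 2\right) + \left(\frac{221}{51} + \frac{43}{-211}\right) = - 501 \left(8 + 40\right) + \left(221 \cdot \frac{1}{51} + 43 \left(- \frac{1}{211}\right)\right) = \left(-501\right) 48 + \left(\frac{13}{3} - \frac{43}{211}\right) = -24048 + \frac{2614}{633} = - \frac{15219770}{633}$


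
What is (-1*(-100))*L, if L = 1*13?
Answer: 1300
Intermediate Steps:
L = 13
(-1*(-100))*L = -1*(-100)*13 = 100*13 = 1300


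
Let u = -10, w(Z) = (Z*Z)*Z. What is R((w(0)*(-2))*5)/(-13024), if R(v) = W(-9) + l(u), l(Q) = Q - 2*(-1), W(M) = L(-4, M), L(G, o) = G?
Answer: 3/3256 ≈ 0.00092138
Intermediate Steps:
w(Z) = Z³ (w(Z) = Z²*Z = Z³)
W(M) = -4
l(Q) = 2 + Q (l(Q) = Q + 2 = 2 + Q)
R(v) = -12 (R(v) = -4 + (2 - 10) = -4 - 8 = -12)
R((w(0)*(-2))*5)/(-13024) = -12/(-13024) = -12*(-1/13024) = 3/3256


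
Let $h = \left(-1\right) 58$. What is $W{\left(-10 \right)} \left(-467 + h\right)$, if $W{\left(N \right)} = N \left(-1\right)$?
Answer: $-5250$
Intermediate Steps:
$h = -58$
$W{\left(N \right)} = - N$
$W{\left(-10 \right)} \left(-467 + h\right) = \left(-1\right) \left(-10\right) \left(-467 - 58\right) = 10 \left(-525\right) = -5250$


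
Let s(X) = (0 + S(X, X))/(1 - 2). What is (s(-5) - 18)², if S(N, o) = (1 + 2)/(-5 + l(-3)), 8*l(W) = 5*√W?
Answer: 36*(3480*√3 + 12781*I)/(25*(16*√3 + 61*I)) ≈ 303.68 - 4.3249*I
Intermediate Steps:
l(W) = 5*√W/8 (l(W) = (5*√W)/8 = 5*√W/8)
S(N, o) = 3/(-5 + 5*I*√3/8) (S(N, o) = (1 + 2)/(-5 + 5*√(-3)/8) = 3/(-5 + 5*(I*√3)/8) = 3/(-5 + 5*I*√3/8))
s(X) = 192/335 + 24*I*√3/335 (s(X) = (0 + (-192/335 - 24*I*√3/335))/(1 - 2) = (-192/335 - 24*I*√3/335)/(-1) = (-192/335 - 24*I*√3/335)*(-1) = 192/335 + 24*I*√3/335)
(s(-5) - 18)² = ((192/335 + 24*I*√3/335) - 18)² = (-5838/335 + 24*I*√3/335)²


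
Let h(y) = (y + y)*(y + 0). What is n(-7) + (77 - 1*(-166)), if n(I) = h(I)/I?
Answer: 229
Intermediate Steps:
h(y) = 2*y**2 (h(y) = (2*y)*y = 2*y**2)
n(I) = 2*I (n(I) = (2*I**2)/I = 2*I)
n(-7) + (77 - 1*(-166)) = 2*(-7) + (77 - 1*(-166)) = -14 + (77 + 166) = -14 + 243 = 229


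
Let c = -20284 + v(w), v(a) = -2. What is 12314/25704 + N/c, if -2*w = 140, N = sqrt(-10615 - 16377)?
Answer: 6157/12852 - 2*I*sqrt(1687)/10143 ≈ 0.47907 - 0.0080988*I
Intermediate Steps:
N = 4*I*sqrt(1687) (N = sqrt(-26992) = 4*I*sqrt(1687) ≈ 164.29*I)
w = -70 (w = -1/2*140 = -70)
c = -20286 (c = -20284 - 2 = -20286)
12314/25704 + N/c = 12314/25704 + (4*I*sqrt(1687))/(-20286) = 12314*(1/25704) + (4*I*sqrt(1687))*(-1/20286) = 6157/12852 - 2*I*sqrt(1687)/10143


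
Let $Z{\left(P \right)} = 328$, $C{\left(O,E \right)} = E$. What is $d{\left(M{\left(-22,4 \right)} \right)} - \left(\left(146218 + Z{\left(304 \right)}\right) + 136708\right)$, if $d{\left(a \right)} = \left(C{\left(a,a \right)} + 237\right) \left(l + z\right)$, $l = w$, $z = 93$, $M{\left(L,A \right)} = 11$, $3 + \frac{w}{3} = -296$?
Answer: $-482646$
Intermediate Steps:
$w = -897$ ($w = -9 + 3 \left(-296\right) = -9 - 888 = -897$)
$l = -897$
$d{\left(a \right)} = -190548 - 804 a$ ($d{\left(a \right)} = \left(a + 237\right) \left(-897 + 93\right) = \left(237 + a\right) \left(-804\right) = -190548 - 804 a$)
$d{\left(M{\left(-22,4 \right)} \right)} - \left(\left(146218 + Z{\left(304 \right)}\right) + 136708\right) = \left(-190548 - 8844\right) - \left(\left(146218 + 328\right) + 136708\right) = \left(-190548 - 8844\right) - \left(146546 + 136708\right) = -199392 - 283254 = -482646$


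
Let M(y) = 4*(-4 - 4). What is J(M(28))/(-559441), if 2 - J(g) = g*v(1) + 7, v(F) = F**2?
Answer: -27/559441 ≈ -4.8262e-5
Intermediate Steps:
M(y) = -32 (M(y) = 4*(-8) = -32)
J(g) = -5 - g (J(g) = 2 - (g*1**2 + 7) = 2 - (g*1 + 7) = 2 - (g + 7) = 2 - (7 + g) = 2 + (-7 - g) = -5 - g)
J(M(28))/(-559441) = (-5 - 1*(-32))/(-559441) = (-5 + 32)*(-1/559441) = 27*(-1/559441) = -27/559441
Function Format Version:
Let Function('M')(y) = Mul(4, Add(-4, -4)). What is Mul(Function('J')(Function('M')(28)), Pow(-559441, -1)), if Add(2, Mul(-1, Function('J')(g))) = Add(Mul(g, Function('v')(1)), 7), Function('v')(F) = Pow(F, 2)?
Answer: Rational(-27, 559441) ≈ -4.8262e-5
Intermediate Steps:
Function('M')(y) = -32 (Function('M')(y) = Mul(4, -8) = -32)
Function('J')(g) = Add(-5, Mul(-1, g)) (Function('J')(g) = Add(2, Mul(-1, Add(Mul(g, Pow(1, 2)), 7))) = Add(2, Mul(-1, Add(Mul(g, 1), 7))) = Add(2, Mul(-1, Add(g, 7))) = Add(2, Mul(-1, Add(7, g))) = Add(2, Add(-7, Mul(-1, g))) = Add(-5, Mul(-1, g)))
Mul(Function('J')(Function('M')(28)), Pow(-559441, -1)) = Mul(Add(-5, Mul(-1, -32)), Pow(-559441, -1)) = Mul(Add(-5, 32), Rational(-1, 559441)) = Mul(27, Rational(-1, 559441)) = Rational(-27, 559441)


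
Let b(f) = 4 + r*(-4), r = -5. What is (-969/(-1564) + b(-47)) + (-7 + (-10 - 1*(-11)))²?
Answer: 5577/92 ≈ 60.620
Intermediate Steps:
b(f) = 24 (b(f) = 4 - 5*(-4) = 4 + 20 = 24)
(-969/(-1564) + b(-47)) + (-7 + (-10 - 1*(-11)))² = (-969/(-1564) + 24) + (-7 + (-10 - 1*(-11)))² = (-969*(-1/1564) + 24) + (-7 + (-10 + 11))² = (57/92 + 24) + (-7 + 1)² = 2265/92 + (-6)² = 2265/92 + 36 = 5577/92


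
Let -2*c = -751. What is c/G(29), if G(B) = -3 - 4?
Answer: -751/14 ≈ -53.643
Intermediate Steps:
G(B) = -7
c = 751/2 (c = -½*(-751) = 751/2 ≈ 375.50)
c/G(29) = (751/2)/(-7) = (751/2)*(-⅐) = -751/14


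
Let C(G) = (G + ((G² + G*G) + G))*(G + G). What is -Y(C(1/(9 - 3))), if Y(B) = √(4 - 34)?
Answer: -I*√30 ≈ -5.4772*I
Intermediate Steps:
C(G) = 2*G*(2*G + 2*G²) (C(G) = (G + ((G² + G²) + G))*(2*G) = (G + (2*G² + G))*(2*G) = (G + (G + 2*G²))*(2*G) = (2*G + 2*G²)*(2*G) = 2*G*(2*G + 2*G²))
Y(B) = I*√30 (Y(B) = √(-30) = I*√30)
-Y(C(1/(9 - 3))) = -I*√30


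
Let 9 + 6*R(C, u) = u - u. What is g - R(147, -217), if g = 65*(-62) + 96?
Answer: -7865/2 ≈ -3932.5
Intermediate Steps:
R(C, u) = -3/2 (R(C, u) = -3/2 + (u - u)/6 = -3/2 + (⅙)*0 = -3/2 + 0 = -3/2)
g = -3934 (g = -4030 + 96 = -3934)
g - R(147, -217) = -3934 - 1*(-3/2) = -3934 + 3/2 = -7865/2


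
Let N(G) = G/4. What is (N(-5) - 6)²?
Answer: 841/16 ≈ 52.563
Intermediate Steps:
N(G) = G/4 (N(G) = G*(¼) = G/4)
(N(-5) - 6)² = ((¼)*(-5) - 6)² = (-5/4 - 6)² = (-29/4)² = 841/16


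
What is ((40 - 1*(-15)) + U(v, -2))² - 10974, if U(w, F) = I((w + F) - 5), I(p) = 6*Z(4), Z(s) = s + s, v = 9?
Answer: -365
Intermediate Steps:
Z(s) = 2*s
I(p) = 48 (I(p) = 6*(2*4) = 6*8 = 48)
U(w, F) = 48
((40 - 1*(-15)) + U(v, -2))² - 10974 = ((40 - 1*(-15)) + 48)² - 10974 = ((40 + 15) + 48)² - 10974 = (55 + 48)² - 10974 = 103² - 10974 = 10609 - 10974 = -365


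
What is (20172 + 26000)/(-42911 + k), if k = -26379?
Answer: -23086/34645 ≈ -0.66636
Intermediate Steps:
(20172 + 26000)/(-42911 + k) = (20172 + 26000)/(-42911 - 26379) = 46172/(-69290) = 46172*(-1/69290) = -23086/34645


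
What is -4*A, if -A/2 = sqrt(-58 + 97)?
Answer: 8*sqrt(39) ≈ 49.960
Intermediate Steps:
A = -2*sqrt(39) (A = -2*sqrt(-58 + 97) = -2*sqrt(39) ≈ -12.490)
-4*A = -(-8)*sqrt(39) = 8*sqrt(39)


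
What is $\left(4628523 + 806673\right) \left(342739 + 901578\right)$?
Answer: $6763106781132$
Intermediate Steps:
$\left(4628523 + 806673\right) \left(342739 + 901578\right) = 5435196 \cdot 1244317 = 6763106781132$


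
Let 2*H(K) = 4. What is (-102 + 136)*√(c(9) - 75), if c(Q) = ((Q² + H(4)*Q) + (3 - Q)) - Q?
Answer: 102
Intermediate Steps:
H(K) = 2 (H(K) = (½)*4 = 2)
c(Q) = 3 + Q² (c(Q) = ((Q² + 2*Q) + (3 - Q)) - Q = (3 + Q + Q²) - Q = 3 + Q²)
(-102 + 136)*√(c(9) - 75) = (-102 + 136)*√((3 + 9²) - 75) = 34*√((3 + 81) - 75) = 34*√(84 - 75) = 34*√9 = 34*3 = 102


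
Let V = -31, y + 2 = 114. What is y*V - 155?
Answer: -3627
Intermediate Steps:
y = 112 (y = -2 + 114 = 112)
y*V - 155 = 112*(-31) - 155 = -3472 - 155 = -3627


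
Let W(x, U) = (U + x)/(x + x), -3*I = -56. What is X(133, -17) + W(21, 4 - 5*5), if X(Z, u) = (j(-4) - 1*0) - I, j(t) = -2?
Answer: -62/3 ≈ -20.667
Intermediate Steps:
I = 56/3 (I = -1/3*(-56) = 56/3 ≈ 18.667)
W(x, U) = (U + x)/(2*x) (W(x, U) = (U + x)/((2*x)) = (U + x)*(1/(2*x)) = (U + x)/(2*x))
X(Z, u) = -62/3 (X(Z, u) = (-2 - 1*0) - 1*56/3 = (-2 + 0) - 56/3 = -2 - 56/3 = -62/3)
X(133, -17) + W(21, 4 - 5*5) = -62/3 + (1/2)*((4 - 5*5) + 21)/21 = -62/3 + (1/2)*(1/21)*((4 - 25) + 21) = -62/3 + (1/2)*(1/21)*(-21 + 21) = -62/3 + (1/2)*(1/21)*0 = -62/3 + 0 = -62/3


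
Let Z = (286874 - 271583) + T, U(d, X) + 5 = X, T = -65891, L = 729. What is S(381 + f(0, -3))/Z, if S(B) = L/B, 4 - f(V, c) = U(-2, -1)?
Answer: -729/19784600 ≈ -3.6847e-5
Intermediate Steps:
U(d, X) = -5 + X
f(V, c) = 10 (f(V, c) = 4 - (-5 - 1) = 4 - 1*(-6) = 4 + 6 = 10)
Z = -50600 (Z = (286874 - 271583) - 65891 = 15291 - 65891 = -50600)
S(B) = 729/B
S(381 + f(0, -3))/Z = (729/(381 + 10))/(-50600) = (729/391)*(-1/50600) = -729/19784600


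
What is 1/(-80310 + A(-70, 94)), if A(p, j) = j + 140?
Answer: -1/80076 ≈ -1.2488e-5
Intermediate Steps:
A(p, j) = 140 + j
1/(-80310 + A(-70, 94)) = 1/(-80310 + (140 + 94)) = 1/(-80310 + 234) = 1/(-80076) = -1/80076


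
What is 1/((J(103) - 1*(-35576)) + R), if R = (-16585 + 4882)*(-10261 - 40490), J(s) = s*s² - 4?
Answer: 1/595067252 ≈ 1.6805e-9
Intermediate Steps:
J(s) = -4 + s³ (J(s) = s³ - 4 = -4 + s³)
R = 593938953 (R = -11703*(-50751) = 593938953)
1/((J(103) - 1*(-35576)) + R) = 1/(((-4 + 103³) - 1*(-35576)) + 593938953) = 1/(((-4 + 1092727) + 35576) + 593938953) = 1/((1092723 + 35576) + 593938953) = 1/(1128299 + 593938953) = 1/595067252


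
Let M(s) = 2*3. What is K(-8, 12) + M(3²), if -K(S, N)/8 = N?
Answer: -90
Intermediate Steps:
M(s) = 6
K(S, N) = -8*N
K(-8, 12) + M(3²) = -8*12 + 6 = -96 + 6 = -90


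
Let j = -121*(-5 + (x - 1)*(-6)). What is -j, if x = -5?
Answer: 3751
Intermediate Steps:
j = -3751 (j = -121*(-5 + (-5 - 1)*(-6)) = -121*(-5 - 6*(-6)) = -121*(-5 + 36) = -121*31 = -3751)
-j = -1*(-3751) = 3751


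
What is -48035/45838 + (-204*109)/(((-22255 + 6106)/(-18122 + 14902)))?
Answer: -12024808975/2711494 ≈ -4434.8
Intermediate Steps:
-48035/45838 + (-204*109)/(((-22255 + 6106)/(-18122 + 14902))) = -48035*1/45838 - 22236/((-16149/(-3220))) = -3695/3526 - 22236/((-16149*(-1/3220))) = -3695/3526 - 22236/2307/460 = -3695/3526 - 22236*460/2307 = -3695/3526 - 3409520/769 = -12024808975/2711494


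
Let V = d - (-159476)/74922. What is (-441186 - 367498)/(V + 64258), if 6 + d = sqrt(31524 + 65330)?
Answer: -36459325144534878420/2896814092762411583 + 567423852154182*sqrt(96854)/2896814092762411583 ≈ -12.525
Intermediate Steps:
d = -6 + sqrt(96854) (d = -6 + sqrt(31524 + 65330) = -6 + sqrt(96854) ≈ 305.21)
V = -145028/37461 + sqrt(96854) (V = (-6 + sqrt(96854)) - (-159476)/74922 = (-6 + sqrt(96854)) - 1*(-79738/37461) = (-6 + sqrt(96854)) + 79738/37461 = -145028/37461 + sqrt(96854) ≈ 307.34)
(-441186 - 367498)/(V + 64258) = (-441186 - 367498)/((-145028/37461 + sqrt(96854)) + 64258) = -808684/(2407023910/37461 + sqrt(96854))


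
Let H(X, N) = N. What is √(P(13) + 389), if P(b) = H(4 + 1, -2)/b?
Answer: √65715/13 ≈ 19.719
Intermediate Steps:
P(b) = -2/b
√(P(13) + 389) = √(-2/13 + 389) = √(5055/13) = √65715/13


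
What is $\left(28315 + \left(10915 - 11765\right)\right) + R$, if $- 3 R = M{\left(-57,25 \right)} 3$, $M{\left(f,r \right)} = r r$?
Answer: $26840$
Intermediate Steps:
$M{\left(f,r \right)} = r^{2}$
$R = -625$ ($R = - \frac{25^{2} \cdot 3}{3} = - \frac{625 \cdot 3}{3} = \left(- \frac{1}{3}\right) 1875 = -625$)
$\left(28315 + \left(10915 - 11765\right)\right) + R = \left(28315 + \left(10915 - 11765\right)\right) - 625 = \left(28315 - 850\right) - 625 = 27465 - 625 = 26840$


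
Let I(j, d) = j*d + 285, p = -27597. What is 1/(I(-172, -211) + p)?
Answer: 1/8980 ≈ 0.00011136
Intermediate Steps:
I(j, d) = 285 + d*j (I(j, d) = d*j + 285 = 285 + d*j)
1/(I(-172, -211) + p) = 1/((285 - 211*(-172)) - 27597) = 1/((285 + 36292) - 27597) = 1/(36577 - 27597) = 1/8980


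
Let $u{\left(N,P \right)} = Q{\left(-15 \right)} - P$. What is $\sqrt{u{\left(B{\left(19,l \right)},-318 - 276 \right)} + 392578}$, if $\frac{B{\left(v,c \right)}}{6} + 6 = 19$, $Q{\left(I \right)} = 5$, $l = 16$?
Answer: $\sqrt{393177} \approx 627.04$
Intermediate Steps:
$B{\left(v,c \right)} = 78$ ($B{\left(v,c \right)} = -36 + 6 \cdot 19 = -36 + 114 = 78$)
$u{\left(N,P \right)} = 5 - P$
$\sqrt{u{\left(B{\left(19,l \right)},-318 - 276 \right)} + 392578} = \sqrt{\left(5 - \left(-318 - 276\right)\right) + 392578} = \sqrt{\left(5 - -594\right) + 392578} = \sqrt{\left(5 + 594\right) + 392578} = \sqrt{599 + 392578} = \sqrt{393177}$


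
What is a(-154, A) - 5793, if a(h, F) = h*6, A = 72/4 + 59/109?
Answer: -6717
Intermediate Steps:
A = 2021/109 (A = 72*(¼) + 59*(1/109) = 18 + 59/109 = 2021/109 ≈ 18.541)
a(h, F) = 6*h
a(-154, A) - 5793 = 6*(-154) - 5793 = -924 - 5793 = -6717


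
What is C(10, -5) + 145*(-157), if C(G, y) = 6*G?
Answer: -22705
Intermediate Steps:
C(10, -5) + 145*(-157) = 6*10 + 145*(-157) = 60 - 22765 = -22705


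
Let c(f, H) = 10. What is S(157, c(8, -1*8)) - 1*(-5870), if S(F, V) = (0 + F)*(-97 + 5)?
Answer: -8574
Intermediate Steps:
S(F, V) = -92*F (S(F, V) = F*(-92) = -92*F)
S(157, c(8, -1*8)) - 1*(-5870) = -92*157 - 1*(-5870) = -14444 + 5870 = -8574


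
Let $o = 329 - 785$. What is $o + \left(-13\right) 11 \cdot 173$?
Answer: $-25195$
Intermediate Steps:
$o = -456$
$o + \left(-13\right) 11 \cdot 173 = -456 + \left(-13\right) 11 \cdot 173 = -456 - 24739 = -25195$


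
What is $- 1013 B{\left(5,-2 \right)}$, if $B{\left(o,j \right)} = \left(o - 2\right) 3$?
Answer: $-9117$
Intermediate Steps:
$B{\left(o,j \right)} = -6 + 3 o$ ($B{\left(o,j \right)} = \left(-2 + o\right) 3 = -6 + 3 o$)
$- 1013 B{\left(5,-2 \right)} = - 1013 \left(-6 + 3 \cdot 5\right) = - 1013 \left(-6 + 15\right) = \left(-1013\right) 9 = -9117$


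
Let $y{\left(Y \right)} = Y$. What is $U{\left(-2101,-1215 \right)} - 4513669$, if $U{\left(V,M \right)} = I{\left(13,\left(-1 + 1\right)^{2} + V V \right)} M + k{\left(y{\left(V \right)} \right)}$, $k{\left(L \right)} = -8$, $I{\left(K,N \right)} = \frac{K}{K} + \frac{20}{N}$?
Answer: $- \frac{19929640805592}{4414201} \approx -4.5149 \cdot 10^{6}$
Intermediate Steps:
$I{\left(K,N \right)} = 1 + \frac{20}{N}$
$U{\left(V,M \right)} = -8 + \frac{M \left(20 + V^{2}\right)}{V^{2}}$ ($U{\left(V,M \right)} = \frac{20 + \left(\left(-1 + 1\right)^{2} + V V\right)}{\left(-1 + 1\right)^{2} + V V} M - 8 = \frac{20 + \left(0^{2} + V^{2}\right)}{0^{2} + V^{2}} M - 8 = \frac{20 + \left(0 + V^{2}\right)}{0 + V^{2}} M - 8 = \frac{20 + V^{2}}{V^{2}} M - 8 = \frac{M \left(20 + V^{2}\right)}{V^{2}} - 8 = -8 + \frac{M \left(20 + V^{2}\right)}{V^{2}}$)
$U{\left(-2101,-1215 \right)} - 4513669 = \left(-8 - 1215 + 20 \left(-1215\right) \frac{1}{4414201}\right) - 4513669 = \left(-8 - 1215 - \frac{24300}{4414201}\right) - 4513669 = - \frac{5398592123}{4414201} - 4513669 = - \frac{19929640805592}{4414201}$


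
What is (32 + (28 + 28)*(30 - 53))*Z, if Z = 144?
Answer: -180864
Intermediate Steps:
(32 + (28 + 28)*(30 - 53))*Z = (32 + (28 + 28)*(30 - 53))*144 = (32 + 56*(-23))*144 = (32 - 1288)*144 = -1256*144 = -180864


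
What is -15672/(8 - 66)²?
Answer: -3918/841 ≈ -4.6587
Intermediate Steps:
-15672/(8 - 66)² = -15672/((-58)²) = -15672/3364 = -15672*1/3364 = -3918/841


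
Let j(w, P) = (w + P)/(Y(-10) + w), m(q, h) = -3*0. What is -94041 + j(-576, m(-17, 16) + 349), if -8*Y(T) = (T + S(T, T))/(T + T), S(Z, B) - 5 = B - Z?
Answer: -1733450489/18433 ≈ -94041.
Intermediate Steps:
S(Z, B) = 5 + B - Z (S(Z, B) = 5 + (B - Z) = 5 + B - Z)
Y(T) = -(5 + T)/(16*T) (Y(T) = -(T + (5 + T - T))/(8*(T + T)) = -(T + 5)/(8*(2*T)) = -(5 + T)*1/(2*T)/8 = -(5 + T)/(16*T))
m(q, h) = 0
j(w, P) = (P + w)/(-1/32 + w) (j(w, P) = (w + P)/((1/16)*(-5 - 1*(-10))/(-10) + w) = (P + w)/((1/16)*(-⅒)*(-5 + 10) + w) = (P + w)/((1/16)*(-⅒)*5 + w) = (P + w)/(-1/32 + w))
-94041 + j(-576, m(-17, 16) + 349) = -94041 + 32*((0 + 349) - 576)/(-1 + 32*(-576)) = -94041 + 32*(349 - 576)/(-1 - 18432) = -94041 + 32*(-227)/(-18433) = -94041 + 32*(-1/18433)*(-227) = -94041 + 7264/18433 = -1733450489/18433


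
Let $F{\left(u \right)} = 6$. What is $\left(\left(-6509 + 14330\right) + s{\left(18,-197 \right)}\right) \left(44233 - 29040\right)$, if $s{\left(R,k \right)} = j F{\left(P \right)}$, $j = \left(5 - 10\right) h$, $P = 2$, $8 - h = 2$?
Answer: $116089713$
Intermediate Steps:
$h = 6$ ($h = 8 - 2 = 6$)
$j = -30$ ($j = \left(5 - 10\right) 6 = \left(-5\right) 6 = -30$)
$s{\left(R,k \right)} = -180$ ($s{\left(R,k \right)} = \left(-30\right) 6 = -180$)
$\left(\left(-6509 + 14330\right) + s{\left(18,-197 \right)}\right) \left(44233 - 29040\right) = \left(\left(-6509 + 14330\right) - 180\right) \left(44233 - 29040\right) = \left(7821 - 180\right) 15193 = 7641 \cdot 15193 = 116089713$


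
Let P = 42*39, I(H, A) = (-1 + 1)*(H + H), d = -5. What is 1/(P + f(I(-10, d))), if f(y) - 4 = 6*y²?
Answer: 1/1642 ≈ 0.00060901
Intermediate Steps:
I(H, A) = 0 (I(H, A) = 0*(2*H) = 0)
P = 1638
f(y) = 4 + 6*y²
1/(P + f(I(-10, d))) = 1/(1638 + (4 + 6*0²)) = 1/(1638 + (4 + 6*0)) = 1/(1638 + (4 + 0)) = 1/(1638 + 4) = 1/1642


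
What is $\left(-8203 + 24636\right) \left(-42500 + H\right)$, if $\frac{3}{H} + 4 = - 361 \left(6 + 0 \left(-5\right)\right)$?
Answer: $- \frac{1515533474299}{2170} \approx -6.984 \cdot 10^{8}$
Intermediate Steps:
$H = - \frac{3}{2170}$ ($H = \frac{3}{-4 - 361 \left(6 + 0 \left(-5\right)\right)} = \frac{3}{-4 - 361 \left(6 + 0\right)} = \frac{3}{-4 - 2166} = \frac{3}{-2170} = 3 \left(- \frac{1}{2170}\right) = - \frac{3}{2170} \approx -0.0013825$)
$\left(-8203 + 24636\right) \left(-42500 + H\right) = \left(-8203 + 24636\right) \left(-42500 - \frac{3}{2170}\right) = 16433 \left(- \frac{92225003}{2170}\right) = - \frac{1515533474299}{2170}$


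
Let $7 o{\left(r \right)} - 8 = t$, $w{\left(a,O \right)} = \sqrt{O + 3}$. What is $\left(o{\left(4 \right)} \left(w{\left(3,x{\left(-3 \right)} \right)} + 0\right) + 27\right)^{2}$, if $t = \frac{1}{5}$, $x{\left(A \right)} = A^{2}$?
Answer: $\frac{913197}{1225} + \frac{4428 \sqrt{3}}{35} \approx 964.6$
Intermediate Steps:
$w{\left(a,O \right)} = \sqrt{3 + O}$
$t = \frac{1}{5} \approx 0.2$
$o{\left(r \right)} = \frac{41}{35}$ ($o{\left(r \right)} = \frac{8}{7} + \frac{1}{7} \cdot \frac{1}{5} = \frac{8}{7} + \frac{1}{35} = \frac{41}{35}$)
$\left(o{\left(4 \right)} \left(w{\left(3,x{\left(-3 \right)} \right)} + 0\right) + 27\right)^{2} = \left(\frac{41 \left(\sqrt{3 + \left(-3\right)^{2}} + 0\right)}{35} + 27\right)^{2} = \left(\frac{41 \left(\sqrt{3 + 9} + 0\right)}{35} + 27\right)^{2} = \left(\frac{41 \left(\sqrt{12} + 0\right)}{35} + 27\right)^{2} = \left(\frac{41 \left(2 \sqrt{3} + 0\right)}{35} + 27\right)^{2} = \left(\frac{41 \cdot 2 \sqrt{3}}{35} + 27\right)^{2} = \left(\frac{82 \sqrt{3}}{35} + 27\right)^{2} = \left(27 + \frac{82 \sqrt{3}}{35}\right)^{2}$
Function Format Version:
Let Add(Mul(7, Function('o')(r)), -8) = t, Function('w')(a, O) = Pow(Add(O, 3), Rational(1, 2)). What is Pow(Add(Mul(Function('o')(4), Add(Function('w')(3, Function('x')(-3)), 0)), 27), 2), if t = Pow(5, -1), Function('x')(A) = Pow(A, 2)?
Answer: Add(Rational(913197, 1225), Mul(Rational(4428, 35), Pow(3, Rational(1, 2)))) ≈ 964.60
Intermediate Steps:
Function('w')(a, O) = Pow(Add(3, O), Rational(1, 2))
t = Rational(1, 5) ≈ 0.20000
Function('o')(r) = Rational(41, 35) (Function('o')(r) = Add(Rational(8, 7), Mul(Rational(1, 7), Rational(1, 5))) = Add(Rational(8, 7), Rational(1, 35)) = Rational(41, 35))
Pow(Add(Mul(Function('o')(4), Add(Function('w')(3, Function('x')(-3)), 0)), 27), 2) = Pow(Add(Mul(Rational(41, 35), Add(Pow(Add(3, Pow(-3, 2)), Rational(1, 2)), 0)), 27), 2) = Pow(Add(Mul(Rational(41, 35), Add(Pow(Add(3, 9), Rational(1, 2)), 0)), 27), 2) = Pow(Add(Mul(Rational(41, 35), Add(Pow(12, Rational(1, 2)), 0)), 27), 2) = Pow(Add(Mul(Rational(41, 35), Add(Mul(2, Pow(3, Rational(1, 2))), 0)), 27), 2) = Pow(Add(Mul(Rational(41, 35), Mul(2, Pow(3, Rational(1, 2)))), 27), 2) = Pow(Add(Mul(Rational(82, 35), Pow(3, Rational(1, 2))), 27), 2) = Pow(Add(27, Mul(Rational(82, 35), Pow(3, Rational(1, 2)))), 2)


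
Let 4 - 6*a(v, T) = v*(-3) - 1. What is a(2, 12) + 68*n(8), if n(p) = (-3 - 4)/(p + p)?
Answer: -335/12 ≈ -27.917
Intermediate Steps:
a(v, T) = ⅚ + v/2 (a(v, T) = ⅔ - (v*(-3) - 1)/6 = ⅔ - (-3*v - 1)/6 = ⅔ - (-1 - 3*v)/6 = ⅔ + (⅙ + v/2) = ⅚ + v/2)
n(p) = -7/(2*p) (n(p) = -7*1/(2*p) = -7/(2*p))
a(2, 12) + 68*n(8) = (⅚ + (½)*2) + 68*(-7/2/8) = (⅚ + 1) + 68*(-7/2*⅛) = 11/6 + 68*(-7/16) = 11/6 - 119/4 = -335/12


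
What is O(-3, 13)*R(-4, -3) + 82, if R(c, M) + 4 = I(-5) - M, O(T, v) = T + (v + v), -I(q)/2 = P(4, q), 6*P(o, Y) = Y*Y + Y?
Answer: -283/3 ≈ -94.333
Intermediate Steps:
P(o, Y) = Y/6 + Y²/6 (P(o, Y) = (Y*Y + Y)/6 = (Y² + Y)/6 = (Y + Y²)/6 = Y/6 + Y²/6)
I(q) = -q*(1 + q)/3
O(T, v) = T + 2*v
R(c, M) = -32/3 - M (R(c, M) = -4 + (-⅓*(-5)*(1 - 5) - M) = -4 + (-⅓*(-5)*(-4) - M) = -4 + (-20/3 - M) = -32/3 - M)
O(-3, 13)*R(-4, -3) + 82 = (-3 + 2*13)*(-32/3 - 1*(-3)) + 82 = (-3 + 26)*(-32/3 + 3) + 82 = 23*(-23/3) + 82 = -529/3 + 82 = -283/3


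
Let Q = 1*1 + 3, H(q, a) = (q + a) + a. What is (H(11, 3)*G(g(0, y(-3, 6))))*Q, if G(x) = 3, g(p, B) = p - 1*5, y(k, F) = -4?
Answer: 204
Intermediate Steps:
H(q, a) = q + 2*a (H(q, a) = (a + q) + a = q + 2*a)
g(p, B) = -5 + p (g(p, B) = p - 5 = -5 + p)
Q = 4 (Q = 1 + 3 = 4)
(H(11, 3)*G(g(0, y(-3, 6))))*Q = ((11 + 2*3)*3)*4 = ((11 + 6)*3)*4 = (17*3)*4 = 51*4 = 204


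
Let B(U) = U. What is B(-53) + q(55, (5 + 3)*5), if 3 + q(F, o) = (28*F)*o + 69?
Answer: 61613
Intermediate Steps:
q(F, o) = 66 + 28*F*o (q(F, o) = -3 + ((28*F)*o + 69) = -3 + (28*F*o + 69) = -3 + (69 + 28*F*o) = 66 + 28*F*o)
B(-53) + q(55, (5 + 3)*5) = -53 + (66 + 28*55*((5 + 3)*5)) = -53 + (66 + 28*55*(8*5)) = -53 + (66 + 28*55*40) = -53 + (66 + 61600) = -53 + 61666 = 61613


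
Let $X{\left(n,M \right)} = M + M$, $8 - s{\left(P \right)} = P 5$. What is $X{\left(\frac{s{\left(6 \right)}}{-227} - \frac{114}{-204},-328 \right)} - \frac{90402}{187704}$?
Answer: $- \frac{20537371}{31284} \approx -656.48$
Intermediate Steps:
$s{\left(P \right)} = 8 - 5 P$ ($s{\left(P \right)} = 8 - P 5 = 8 - 5 P$)
$X{\left(n,M \right)} = 2 M$
$X{\left(\frac{s{\left(6 \right)}}{-227} - \frac{114}{-204},-328 \right)} - \frac{90402}{187704} = 2 \left(-328\right) - \frac{90402}{187704} = -656 - 90402 \cdot \frac{1}{187704} = -656 - \frac{15067}{31284} = - \frac{20537371}{31284}$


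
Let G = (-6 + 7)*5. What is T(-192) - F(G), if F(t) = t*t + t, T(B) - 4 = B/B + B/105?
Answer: -939/35 ≈ -26.829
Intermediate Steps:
T(B) = 5 + B/105 (T(B) = 4 + (B/B + B/105) = 4 + (1 + B*(1/105)) = 4 + (1 + B/105) = 5 + B/105)
G = 5 (G = 1*5 = 5)
F(t) = t + t**2 (F(t) = t**2 + t = t + t**2)
T(-192) - F(G) = (5 + (1/105)*(-192)) - 5*(1 + 5) = (5 - 64/35) - 5*6 = 111/35 - 1*30 = 111/35 - 30 = -939/35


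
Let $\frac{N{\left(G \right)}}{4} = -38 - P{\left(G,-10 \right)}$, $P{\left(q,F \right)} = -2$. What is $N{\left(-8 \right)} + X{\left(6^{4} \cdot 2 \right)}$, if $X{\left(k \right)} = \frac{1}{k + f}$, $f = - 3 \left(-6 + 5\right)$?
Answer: $- \frac{373679}{2595} \approx -144.0$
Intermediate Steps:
$f = 3$ ($f = \left(-3\right) \left(-1\right) = 3$)
$N{\left(G \right)} = -144$ ($N{\left(G \right)} = 4 \left(-38 - -2\right) = 4 \left(-38 + 2\right) = 4 \left(-36\right) = -144$)
$X{\left(k \right)} = \frac{1}{3 + k}$ ($X{\left(k \right)} = \frac{1}{k + 3} = \frac{1}{3 + k}$)
$N{\left(-8 \right)} + X{\left(6^{4} \cdot 2 \right)} = -144 + \frac{1}{3 + 6^{4} \cdot 2} = -144 + \frac{1}{3 + 1296 \cdot 2} = -144 + \frac{1}{3 + 2592} = -144 + \frac{1}{2595} = - \frac{373679}{2595}$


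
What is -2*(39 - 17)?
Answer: -44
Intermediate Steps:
-2*(39 - 17) = -2*22 = -44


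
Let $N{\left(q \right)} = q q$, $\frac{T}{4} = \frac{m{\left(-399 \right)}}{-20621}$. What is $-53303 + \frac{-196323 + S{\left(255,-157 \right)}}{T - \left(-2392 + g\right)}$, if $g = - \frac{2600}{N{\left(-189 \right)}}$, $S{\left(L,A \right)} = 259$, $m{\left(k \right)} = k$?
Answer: $- \frac{23516934755564297}{440516095447} \approx -53385.0$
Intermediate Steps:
$T = \frac{1596}{20621}$ ($T = 4 \left(- \frac{399}{-20621}\right) = 4 \left(\left(-399\right) \left(- \frac{1}{20621}\right)\right) = 4 \cdot \frac{399}{20621} = \frac{1596}{20621} \approx 0.077397$)
$N{\left(q \right)} = q^{2}$
$g = - \frac{2600}{35721}$ ($g = - \frac{2600}{\left(-189\right)^{2}} = - \frac{2600}{35721} \approx -0.072786$)
$-53303 + \frac{-196323 + S{\left(255,-157 \right)}}{T - \left(-2392 + g\right)} = -53303 + \frac{-196323 + 259}{\frac{1596}{20621} + \left(2392 - - \frac{2600}{35721}\right)} = -53303 - \frac{196064}{\frac{1596}{20621} + \left(2392 + \frac{2600}{35721}\right)} = -53303 - \frac{196064}{\frac{1596}{20621} + \frac{85447232}{35721}} = -53303 - \frac{196064}{\frac{1762064381788}{736602741}} = -53303 - \frac{36105319952856}{440516095447} = - \frac{23516934755564297}{440516095447}$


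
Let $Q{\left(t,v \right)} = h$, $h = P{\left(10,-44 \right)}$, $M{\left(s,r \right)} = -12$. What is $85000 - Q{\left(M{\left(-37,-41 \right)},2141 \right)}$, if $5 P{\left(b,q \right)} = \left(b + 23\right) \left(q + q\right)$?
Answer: $\frac{427904}{5} \approx 85581.0$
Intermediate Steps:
$P{\left(b,q \right)} = \frac{2 q \left(23 + b\right)}{5}$ ($P{\left(b,q \right)} = \frac{\left(b + 23\right) \left(q + q\right)}{5} = \frac{\left(23 + b\right) 2 q}{5} = \frac{2 q \left(23 + b\right)}{5}$)
$h = - \frac{2904}{5}$ ($h = \frac{2}{5} \left(-44\right) \left(23 + 10\right) = \frac{2}{5} \left(-44\right) 33 = - \frac{2904}{5} \approx -580.8$)
$Q{\left(t,v \right)} = - \frac{2904}{5}$
$85000 - Q{\left(M{\left(-37,-41 \right)},2141 \right)} = 85000 - - \frac{2904}{5} = 85000 + \frac{2904}{5} = \frac{427904}{5}$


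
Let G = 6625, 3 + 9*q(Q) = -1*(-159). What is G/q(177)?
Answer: 19875/52 ≈ 382.21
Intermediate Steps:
q(Q) = 52/3 (q(Q) = -⅓ + (-1*(-159))/9 = -⅓ + (⅑)*159 = -⅓ + 53/3 = 52/3)
G/q(177) = 6625/(52/3) = 6625*(3/52) = 19875/52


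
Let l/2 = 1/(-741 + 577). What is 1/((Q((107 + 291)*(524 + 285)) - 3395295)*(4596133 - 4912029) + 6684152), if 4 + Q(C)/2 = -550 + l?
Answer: 41/43989589371736 ≈ 9.3204e-13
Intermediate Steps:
l = -1/82 (l = 2/(-741 + 577) = 2/(-164) = 2*(-1/164) = -1/82 ≈ -0.012195)
Q(C) = -45429/41 (Q(C) = -8 + 2*(-550 - 1/82) = -8 + 2*(-45101/82) = -8 - 45101/41 = -45429/41)
1/((Q((107 + 291)*(524 + 285)) - 3395295)*(4596133 - 4912029) + 6684152) = 1/((-45429/41 - 3395295)*(4596133 - 4912029) + 6684152) = 1/(-139252524/41*(-315896) + 6684152) = 1/(43989315321504/41 + 6684152) = 1/(43989589371736/41) = 41/43989589371736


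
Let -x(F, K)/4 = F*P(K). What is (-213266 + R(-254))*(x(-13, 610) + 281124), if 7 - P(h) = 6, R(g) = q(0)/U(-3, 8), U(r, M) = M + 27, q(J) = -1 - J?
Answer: -299826444248/5 ≈ -5.9965e+10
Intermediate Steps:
U(r, M) = 27 + M
R(g) = -1/35 (R(g) = (-1 - 1*0)/(27 + 8) = (-1 + 0)/35 = -1*1/35 = -1/35)
P(h) = 1 (P(h) = 7 - 1*6 = 7 - 6 = 1)
x(F, K) = -4*F
(-213266 + R(-254))*(x(-13, 610) + 281124) = (-213266 - 1/35)*(-4*(-13) + 281124) = -7464311*(52 + 281124)/35 = -7464311/35*281176 = -299826444248/5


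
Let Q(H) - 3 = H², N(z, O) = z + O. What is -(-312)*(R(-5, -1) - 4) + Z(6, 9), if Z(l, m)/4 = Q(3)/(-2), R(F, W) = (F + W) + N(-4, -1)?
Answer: -4704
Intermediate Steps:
N(z, O) = O + z
Q(H) = 3 + H²
R(F, W) = -5 + F + W (R(F, W) = (F + W) + (-1 - 4) = (F + W) - 5 = -5 + F + W)
Z(l, m) = -24 (Z(l, m) = 4*((3 + 3²)/(-2)) = 4*((3 + 9)*(-½)) = 4*(12*(-½)) = 4*(-6) = -24)
-(-312)*(R(-5, -1) - 4) + Z(6, 9) = -(-312)*((-5 - 5 - 1) - 4) - 24 = -(-312)*(-11 - 4) - 24 = -(-312)*(-15) - 24 = -78*60 - 24 = -4680 - 24 = -4704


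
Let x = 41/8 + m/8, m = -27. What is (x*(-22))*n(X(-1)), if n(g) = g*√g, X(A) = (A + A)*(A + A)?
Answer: -308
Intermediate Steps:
X(A) = 4*A² (X(A) = (2*A)*(2*A) = 4*A²)
x = 7/4 (x = 41/8 - 27/8 = 7/4 ≈ 1.7500)
n(g) = g^(3/2)
(x*(-22))*n(X(-1)) = ((7/4)*(-22))*(4*(-1)²)^(3/2) = -77*(4*1)^(3/2)/2 = -77*4^(3/2)/2 = -77/2*8 = -308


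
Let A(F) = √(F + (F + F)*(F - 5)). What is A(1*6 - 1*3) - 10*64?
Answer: -640 + 3*I ≈ -640.0 + 3.0*I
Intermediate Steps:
A(F) = √(F + 2*F*(-5 + F)) (A(F) = √(F + (2*F)*(-5 + F)) = √(F + 2*F*(-5 + F)))
A(1*6 - 1*3) - 10*64 = √((1*6 - 1*3)*(-9 + 2*(1*6 - 1*3))) - 10*64 = √((6 - 3)*(-9 + 2*(6 - 3))) - 640 = √(3*(-9 + 2*3)) - 640 = √(3*(-9 + 6)) - 640 = √(3*(-3)) - 640 = √(-9) - 640 = 3*I - 640 = -640 + 3*I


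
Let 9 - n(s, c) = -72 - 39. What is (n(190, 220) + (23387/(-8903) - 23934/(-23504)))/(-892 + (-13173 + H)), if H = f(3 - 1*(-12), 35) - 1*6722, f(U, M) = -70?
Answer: -12387064897/2182227363992 ≈ -0.0056763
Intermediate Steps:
n(s, c) = 120 (n(s, c) = 9 - (-72 - 39) = 9 - 1*(-111) = 9 + 111 = 120)
H = -6792 (H = -70 - 1*6722 = -70 - 6722 = -6792)
(n(190, 220) + (23387/(-8903) - 23934/(-23504)))/(-892 + (-13173 + H)) = (120 + (23387/(-8903) - 23934/(-23504)))/(-892 + (-13173 - 6792)) = (120 + (23387*(-1/8903) - 23934*(-1/23504)))/(-892 - 19965) = (120 + (-23387/8903 + 11967/11752))/(-20857) = (120 - 168301823/104628056)*(-1/20857) = (12387064897/104628056)*(-1/20857) = -12387064897/2182227363992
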